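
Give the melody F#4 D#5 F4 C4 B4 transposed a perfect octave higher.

F#4 becomes F#5
D#5 becomes D#6
F4 becomes F5
C4 becomes C5
B4 becomes B5

F#5 D#6 F5 C5 B5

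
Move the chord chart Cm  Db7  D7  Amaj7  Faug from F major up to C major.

Gm Ab7 A7 Emaj7 Caug

F major up to C major is a perfect fifth; each chord root moves by that interval while the quality stays the same.
Cm: root C up a perfect fifth → G, giving Gm.
Db7: root Db up a perfect fifth → Ab, giving Ab7.
D7: root D up a perfect fifth → A, giving A7.
Amaj7: root A up a perfect fifth → E, giving Emaj7.
Faug: root F up a perfect fifth → C, giving Caug.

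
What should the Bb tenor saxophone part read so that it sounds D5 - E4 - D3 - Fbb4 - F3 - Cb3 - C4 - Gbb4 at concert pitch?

The Bb tenor saxophone sounds a major ninth below written, so the written part must be a major ninth above concert — transpose each note up.
D5 -> E6
E4 -> F#5
D3 -> E4
Fbb4 -> Gbb5
F3 -> G4
Cb3 -> Db4
C4 -> D5
Gbb4 -> Abb5

E6 F#5 E4 Gbb5 G4 Db4 D5 Abb5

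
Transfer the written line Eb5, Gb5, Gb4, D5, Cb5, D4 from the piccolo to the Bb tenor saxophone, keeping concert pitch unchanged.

First find concert pitch: the piccolo sounds a perfect octave above written, so Eb5 Gb5 Gb4 D5 Cb5 D4 sounds Eb6 Gb6 Gb5 D6 Cb6 D5.
Then write for Bb tenor saxophone: it sounds a major ninth below written, so the part must be a major ninth above concert.
Eb6 → F7
Gb6 → Ab7
Gb5 → Ab6
D6 → E7
Cb6 → Db7
D5 → E6

F7 Ab7 Ab6 E7 Db7 E6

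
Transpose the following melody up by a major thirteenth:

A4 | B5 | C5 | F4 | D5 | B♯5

F#6 G#7 A6 D6 B6 G##7

A4: a thirteenth up reaches F, and 21 semitones makes it F#6.
B5: a thirteenth up reaches G, and 21 semitones makes it G#7.
C5 up a major thirteenth is A6.
F4: a thirteenth up reaches D, and 21 semitones makes it D6.
D5: a thirteenth up reaches B, and 21 semitones makes it B6.
B#5: a thirteenth up reaches G, and 21 semitones makes it G##7.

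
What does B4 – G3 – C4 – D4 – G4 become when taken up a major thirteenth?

B4 up a major thirteenth is G#6.
G3: a thirteenth up reaches E, and 21 semitones makes it E5.
C4: a thirteenth up reaches A, and 21 semitones makes it A5.
D4 up a major thirteenth is B5.
G4: a thirteenth up reaches E, and 21 semitones makes it E6.

G#6 E5 A5 B5 E6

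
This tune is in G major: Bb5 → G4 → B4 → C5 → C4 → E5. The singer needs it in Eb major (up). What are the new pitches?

G major to Eb major up is a minor sixth, so every note moves up by that interval.
Bb5 becomes Gb6
G4 becomes Eb5
B4 becomes G5
C5 becomes Ab5
C4 becomes Ab4
E5 becomes C6

Gb6 Eb5 G5 Ab5 Ab4 C6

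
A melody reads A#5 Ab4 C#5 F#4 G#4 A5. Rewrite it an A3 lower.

A#5 becomes F5
Ab4 becomes Fbb4
C#5 becomes Ab4
F#4 becomes Db4
G#4 becomes Eb4
A5 becomes Fb5

F5 Fbb4 Ab4 Db4 Eb4 Fb5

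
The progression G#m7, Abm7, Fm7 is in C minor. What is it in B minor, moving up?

F##m7 Gm7 Em7

C minor up to B minor is a major seventh; each chord root moves by that interval while the quality stays the same.
G#m7: root G# up a major seventh → F##, giving F##m7.
Abm7: root Ab up a major seventh → G, giving Gm7.
Fm7: root F up a major seventh → E, giving Em7.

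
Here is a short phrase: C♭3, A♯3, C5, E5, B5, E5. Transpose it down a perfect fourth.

Cb3 becomes Gb2
A#3 becomes E#3
C5 becomes G4
E5 becomes B4
B5 becomes F#5
E5 becomes B4

Gb2 E#3 G4 B4 F#5 B4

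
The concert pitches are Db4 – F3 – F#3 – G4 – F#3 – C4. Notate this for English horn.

Ab4 C4 C#4 D5 C#4 G4

Written C4 sounds as F3 on the English horn, so concert pitches are written a perfect fifth up.
Db4 gives Ab4
F3 gives C4
F#3 gives C#4
G4 gives D5
F#3 gives C#4
C4 gives G4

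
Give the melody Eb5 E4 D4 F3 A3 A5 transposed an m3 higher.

Eb5 up a minor third is Gb5.
A minor third up from E4 gives G4.
D4: a third up reaches F, and 3 semitones makes it F4.
F3: a third up reaches A, and 3 semitones makes it Ab3.
A3: a third up reaches C, and 3 semitones makes it C4.
A minor third up from A5 gives C6.

Gb5 G4 F4 Ab3 C4 C6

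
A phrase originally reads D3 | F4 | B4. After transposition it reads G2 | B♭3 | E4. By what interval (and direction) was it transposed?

From D3 to G2 is 5 letter names — a fifth of some quality.
G2 to D3 is 7 semitones, which makes it a perfect fifth; the second version is lower, so the direction is down.
Checking another pair — B4 → E4 — gives the same interval.

down a perfect fifth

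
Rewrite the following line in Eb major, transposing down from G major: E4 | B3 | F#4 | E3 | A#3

C4 G3 D4 C3 F#3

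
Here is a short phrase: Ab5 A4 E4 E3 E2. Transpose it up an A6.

An augmented sixth up from Ab5 gives F#6.
A4: a sixth up reaches F, and 10 semitones makes it F##5.
An augmented sixth up from E4 gives C##5.
E3 up an augmented sixth is C##4.
E2: a sixth up reaches C, and 10 semitones makes it C##3.

F#6 F##5 C##5 C##4 C##3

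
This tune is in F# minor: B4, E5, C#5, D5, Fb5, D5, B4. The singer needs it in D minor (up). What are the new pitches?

From F# up to D is a minor sixth; apply that to each pitch.
B4 -> G5
E5 -> C6
C#5 -> A5
D5 -> Bb5
Fb5 -> Dbb6
D5 -> Bb5
B4 -> G5

G5 C6 A5 Bb5 Dbb6 Bb5 G5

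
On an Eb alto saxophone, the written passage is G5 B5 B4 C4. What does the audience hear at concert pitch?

The Eb alto saxophone sounds a major sixth below written, so transpose each written note down a major sixth.
G5 becomes Bb4
B5 becomes D5
B4 becomes D4
C4 becomes Eb3

Bb4 D5 D4 Eb3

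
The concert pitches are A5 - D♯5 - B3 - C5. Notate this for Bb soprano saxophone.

B5 E#5 C#4 D5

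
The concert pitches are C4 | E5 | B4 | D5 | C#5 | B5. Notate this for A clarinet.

Eb4 G5 D5 F5 E5 D6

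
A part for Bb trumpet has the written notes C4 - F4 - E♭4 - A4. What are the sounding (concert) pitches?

Bb3 Eb4 Db4 G4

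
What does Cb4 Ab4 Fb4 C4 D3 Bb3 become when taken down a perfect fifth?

Fb3 Db4 Bbb3 F3 G2 Eb3

A perfect fifth down from Cb4 gives Fb3.
Ab4 down a perfect fifth is Db4.
A perfect fifth down from Fb4 gives Bbb3.
A perfect fifth down from C4 gives F3.
D3 down a perfect fifth is G2.
A perfect fifth down from Bb3 gives Eb3.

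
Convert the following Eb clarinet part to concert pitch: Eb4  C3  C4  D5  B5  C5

The Eb clarinet sounds a minor third above written, so transpose each written note up a minor third.
Eb4 becomes Gb4
C3 becomes Eb3
C4 becomes Eb4
D5 becomes F5
B5 becomes D6
C5 becomes Eb5

Gb4 Eb3 Eb4 F5 D6 Eb5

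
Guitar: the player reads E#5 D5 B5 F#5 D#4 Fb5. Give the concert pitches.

Written C4 on the guitar sounds as C3, a perfect octave lower; apply that shift to every note.
E#5 → E#4
D5 → D4
B5 → B4
F#5 → F#4
D#4 → D#3
Fb5 → Fb4

E#4 D4 B4 F#4 D#3 Fb4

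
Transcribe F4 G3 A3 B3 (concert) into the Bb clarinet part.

Written C4 sounds as Bb3 on the Bb clarinet, so concert pitches are written a major second up.
F4 → G4
G3 → A3
A3 → B3
B3 → C#4

G4 A3 B3 C#4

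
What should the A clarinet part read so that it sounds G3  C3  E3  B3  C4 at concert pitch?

Bb3 Eb3 G3 D4 Eb4

Written C4 sounds as A3 on the A clarinet, so concert pitches are written a minor third up.
G3 -> Bb3
C3 -> Eb3
E3 -> G3
B3 -> D4
C4 -> Eb4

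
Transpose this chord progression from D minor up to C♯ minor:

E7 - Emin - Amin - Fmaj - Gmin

D#7 D#min G#min Emaj F#min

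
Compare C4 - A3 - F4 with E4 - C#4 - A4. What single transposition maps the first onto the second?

From C4 to E4 is 3 letter names — a third of some quality.
C4 to E4 is 4 semitones, which makes it a major third; the second version is higher, so the direction is up.
Checking another pair — F4 → A4 — gives the same interval.

up a major third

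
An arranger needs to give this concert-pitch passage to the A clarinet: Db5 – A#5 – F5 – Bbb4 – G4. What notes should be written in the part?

Written C4 sounds as A3 on the A clarinet, so concert pitches are written a minor third up.
Db5 becomes Fb5
A#5 becomes C#6
F5 becomes Ab5
Bbb4 becomes Dbb5
G4 becomes Bb4

Fb5 C#6 Ab5 Dbb5 Bb4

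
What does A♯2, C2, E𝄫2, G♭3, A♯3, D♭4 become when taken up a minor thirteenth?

A minor thirteenth up from A#2 gives F#4.
A minor thirteenth up from C2 gives Ab3.
A minor thirteenth up from Ebb2 gives Cbb4.
A minor thirteenth up from Gb3 gives Ebb5.
A minor thirteenth up from A#3 gives F#5.
Db4 up a minor thirteenth is Bbb5.

F#4 Ab3 Cbb4 Ebb5 F#5 Bbb5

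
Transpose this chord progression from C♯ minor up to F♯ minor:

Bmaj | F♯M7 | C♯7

Emaj BM7 F#7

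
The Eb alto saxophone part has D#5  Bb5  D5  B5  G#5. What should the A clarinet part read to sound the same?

A4 Fb5 Ab4 F5 D5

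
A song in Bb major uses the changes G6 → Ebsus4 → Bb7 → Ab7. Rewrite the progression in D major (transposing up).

B6 Gsus4 D7 C7

Bb major up to D major is a major third; each chord root moves by that interval while the quality stays the same.
G6: root G up a major third → B, giving B6.
Ebsus4: root Eb up a major third → G, giving Gsus4.
Bb7: root Bb up a major third → D, giving D7.
Ab7: root Ab up a major third → C, giving C7.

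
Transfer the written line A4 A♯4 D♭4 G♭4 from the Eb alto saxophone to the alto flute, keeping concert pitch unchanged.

F4 F#4 Bbb3 Ebb4

First find concert pitch: the Eb alto saxophone sounds a major sixth below written, so A4 A♯4 D♭4 G♭4 sounds C4 C#4 Fb3 Bbb3.
Then write for alto flute: it sounds a perfect fourth below written, so the part must be a perfect fourth above concert.
C4 → F4
C#4 → F#4
Fb3 → Bbb3
Bbb3 → Ebb4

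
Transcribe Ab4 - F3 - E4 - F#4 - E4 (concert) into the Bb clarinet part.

The Bb clarinet sounds a major second below written, so the written part must be a major second above concert — transpose each note up.
Ab4 becomes Bb4
F3 becomes G3
E4 becomes F#4
F#4 becomes G#4
E4 becomes F#4

Bb4 G3 F#4 G#4 F#4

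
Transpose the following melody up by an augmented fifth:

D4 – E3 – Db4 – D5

A#4 B#3 A4 A#5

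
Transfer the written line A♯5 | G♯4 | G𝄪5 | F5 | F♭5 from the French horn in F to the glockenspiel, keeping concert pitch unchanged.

First find concert pitch: the French horn in F sounds a perfect fifth below written, so A♯5 G♯4 G𝄪5 F5 F♭5 sounds D#5 C#4 C##5 Bb4 Bbb4.
Then write for glockenspiel: it sounds a perfect fifteenth above written, so the part must be a perfect fifteenth below concert.
D#5 → D#3
C#4 → C#2
C##5 → C##3
Bb4 → Bb2
Bbb4 → Bbb2

D#3 C#2 C##3 Bb2 Bbb2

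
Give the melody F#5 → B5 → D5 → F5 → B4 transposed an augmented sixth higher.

D##6 G##6 B#5 D#6 G##5

F#5 up an augmented sixth is D##6.
B5 up an augmented sixth is G##6.
D5 up an augmented sixth is B#5.
An augmented sixth up from F5 gives D#6.
B4: a sixth up reaches G, and 10 semitones makes it G##5.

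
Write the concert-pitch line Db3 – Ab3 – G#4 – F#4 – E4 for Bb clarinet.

Eb3 Bb3 A#4 G#4 F#4

The Bb clarinet sounds a major second below written, so the written part must be a major second above concert — transpose each note up.
Db3 → Eb3
Ab3 → Bb3
G#4 → A#4
F#4 → G#4
E4 → F#4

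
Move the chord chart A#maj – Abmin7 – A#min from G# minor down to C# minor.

D#maj Dbmin7 D#min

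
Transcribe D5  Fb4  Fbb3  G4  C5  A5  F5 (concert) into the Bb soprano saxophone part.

Written C4 sounds as Bb3 on the Bb soprano saxophone, so concert pitches are written a major second up.
D5 -> E5
Fb4 -> Gb4
Fbb3 -> Gbb3
G4 -> A4
C5 -> D5
A5 -> B5
F5 -> G5

E5 Gb4 Gbb3 A4 D5 B5 G5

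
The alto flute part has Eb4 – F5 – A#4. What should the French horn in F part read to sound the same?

First find concert pitch: the alto flute sounds a perfect fourth below written, so Eb4 F5 A#4 sounds Bb3 C5 E#4.
Then write for French horn in F: it sounds a perfect fifth below written, so the part must be a perfect fifth above concert.
Bb3 → F4
C5 → G5
E#4 → B#4

F4 G5 B#4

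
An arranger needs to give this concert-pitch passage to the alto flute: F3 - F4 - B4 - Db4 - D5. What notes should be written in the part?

Bb3 Bb4 E5 Gb4 G5

Written C4 sounds as G3 on the alto flute, so concert pitches are written a perfect fourth up.
F3 → Bb3
F4 → Bb4
B4 → E5
Db4 → Gb4
D5 → G5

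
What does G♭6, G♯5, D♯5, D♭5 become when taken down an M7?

Gb6 becomes Abb5
G#5 becomes A4
D#5 becomes E4
Db5 becomes Ebb4

Abb5 A4 E4 Ebb4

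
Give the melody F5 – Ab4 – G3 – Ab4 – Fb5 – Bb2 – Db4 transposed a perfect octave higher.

F5 → F6
Ab4 → Ab5
G3 → G4
Ab4 → Ab5
Fb5 → Fb6
Bb2 → Bb3
Db4 → Db5

F6 Ab5 G4 Ab5 Fb6 Bb3 Db5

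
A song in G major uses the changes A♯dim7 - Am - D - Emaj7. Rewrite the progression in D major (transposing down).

G major down to D major is a perfect fourth; each chord root moves by that interval while the quality stays the same.
A♯dim7: root A♯ down a perfect fourth → E#, giving E#dim7.
Am: root A down a perfect fourth → E, giving Em.
D: root D down a perfect fourth → A, giving A.
Emaj7: root E down a perfect fourth → B, giving Bmaj7.

E#dim7 Em A Bmaj7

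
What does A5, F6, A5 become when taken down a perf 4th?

A5 to E5
F6 to C6
A5 to E5

E5 C6 E5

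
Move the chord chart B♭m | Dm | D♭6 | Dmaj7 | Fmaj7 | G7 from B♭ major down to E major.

Em G#m G6 G#maj7 Bmaj7 C#7

B♭ major down to E major is a diminished fifth; each chord root moves by that interval while the quality stays the same.
B♭m: root B♭ down a diminished fifth → E, giving Em.
Dm: root D down a diminished fifth → G#, giving G#m.
D♭6: root D♭ down a diminished fifth → G, giving G6.
Dmaj7: root D down a diminished fifth → G#, giving G#maj7.
Fmaj7: root F down a diminished fifth → B, giving Bmaj7.
G7: root G down a diminished fifth → C#, giving C#7.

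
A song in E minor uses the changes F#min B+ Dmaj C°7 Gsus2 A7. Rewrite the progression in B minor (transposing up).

C#min F#+ Amaj G°7 Dsus2 E7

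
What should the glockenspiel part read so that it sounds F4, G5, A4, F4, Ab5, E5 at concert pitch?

F2 G3 A2 F2 Ab3 E3

Written C4 sounds as C6 on the glockenspiel, so concert pitches are written a perfect fifteenth down.
F4 -> F2
G5 -> G3
A4 -> A2
F4 -> F2
Ab5 -> Ab3
E5 -> E3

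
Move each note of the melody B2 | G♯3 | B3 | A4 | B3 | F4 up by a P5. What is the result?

B2: a fifth up reaches F, and 7 semitones makes it F#3.
G#3 up a perfect fifth is D#4.
B3 up a perfect fifth is F#4.
A perfect fifth up from A4 gives E5.
B3: a fifth up reaches F, and 7 semitones makes it F#4.
A perfect fifth up from F4 gives C5.

F#3 D#4 F#4 E5 F#4 C5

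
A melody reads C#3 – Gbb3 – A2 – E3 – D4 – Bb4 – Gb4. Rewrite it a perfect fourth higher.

F#3 Cbb4 D3 A3 G4 Eb5 Cb5

C#3 → F#3
Gbb3 → Cbb4
A2 → D3
E3 → A3
D4 → G4
Bb4 → Eb5
Gb4 → Cb5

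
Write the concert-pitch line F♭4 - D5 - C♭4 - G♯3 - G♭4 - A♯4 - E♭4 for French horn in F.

Cb5 A5 Gb4 D#4 Db5 E#5 Bb4

The French horn in F sounds a perfect fifth below written, so the written part must be a perfect fifth above concert — transpose each note up.
Fb4 -> Cb5
D5 -> A5
Cb4 -> Gb4
G#3 -> D#4
Gb4 -> Db5
A#4 -> E#5
Eb4 -> Bb4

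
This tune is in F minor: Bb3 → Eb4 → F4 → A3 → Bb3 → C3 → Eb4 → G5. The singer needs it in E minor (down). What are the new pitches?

From F down to E is a minor second; apply that to each pitch.
Bb3 -> A3
Eb4 -> D4
F4 -> E4
A3 -> G#3
Bb3 -> A3
C3 -> B2
Eb4 -> D4
G5 -> F#5

A3 D4 E4 G#3 A3 B2 D4 F#5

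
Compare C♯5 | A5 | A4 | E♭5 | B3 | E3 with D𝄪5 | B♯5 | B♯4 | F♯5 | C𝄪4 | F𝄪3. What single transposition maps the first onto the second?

From C#5 to D##5 is 2 letter names — a second of some quality.
C#5 to D##5 is 3 semitones, which makes it an augmented second; the second version is higher, so the direction is up.
Checking another pair — E3 → F##3 — gives the same interval.

up an augmented second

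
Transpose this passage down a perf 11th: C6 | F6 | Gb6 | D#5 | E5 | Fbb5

G4 C5 Db5 A#3 B3 Cbb4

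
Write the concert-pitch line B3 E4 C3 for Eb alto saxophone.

G#4 C#5 A3

The Eb alto saxophone sounds a major sixth below written, so the written part must be a major sixth above concert — transpose each note up.
B3 → G#4
E4 → C#5
C3 → A3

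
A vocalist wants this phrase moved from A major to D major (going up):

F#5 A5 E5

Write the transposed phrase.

From A up to D is a perfect fourth; apply that to each pitch.
F#5 -> B5
A5 -> D6
E5 -> A5

B5 D6 A5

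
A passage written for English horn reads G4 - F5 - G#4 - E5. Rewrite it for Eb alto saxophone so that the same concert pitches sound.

First find concert pitch: the English horn sounds a perfect fifth below written, so G4 F5 G#4 E5 sounds C4 Bb4 C#4 A4.
Then write for Eb alto saxophone: it sounds a major sixth below written, so the part must be a major sixth above concert.
C4 → A4
Bb4 → G5
C#4 → A#4
A4 → F#5

A4 G5 A#4 F#5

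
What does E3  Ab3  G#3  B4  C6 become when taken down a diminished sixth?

A diminished sixth down from E3 gives G##2.
Ab3: a sixth down reaches C, and 7 semitones makes it C#3.
A diminished sixth down from G#3 gives B##2.
B4 down a diminished sixth is D##4.
C6 down a diminished sixth is E#5.

G##2 C#3 B##2 D##4 E#5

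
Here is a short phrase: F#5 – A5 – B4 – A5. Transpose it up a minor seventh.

F#5: a seventh up reaches E, and 10 semitones makes it E6.
A5 up a minor seventh is G6.
A minor seventh up from B4 gives A5.
A minor seventh up from A5 gives G6.

E6 G6 A5 G6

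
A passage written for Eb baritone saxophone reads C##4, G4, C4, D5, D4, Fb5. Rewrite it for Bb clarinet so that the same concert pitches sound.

First find concert pitch: the Eb baritone saxophone sounds a major thirteenth below written, so C##4 G4 C4 D5 D4 Fb5 sounds E#2 Bb2 Eb2 F3 F2 Abb3.
Then write for Bb clarinet: it sounds a major second below written, so the part must be a major second above concert.
E#2 → F##2
Bb2 → C3
Eb2 → F2
F3 → G3
F2 → G2
Abb3 → Bbb3

F##2 C3 F2 G3 G2 Bbb3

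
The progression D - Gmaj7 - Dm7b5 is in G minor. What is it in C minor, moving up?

G minor up to C minor is a perfect fourth; each chord root moves by that interval while the quality stays the same.
D: root D up a perfect fourth → G, giving G.
Gmaj7: root G up a perfect fourth → C, giving Cmaj7.
Dm7b5: root D up a perfect fourth → G, giving Gm7b5.

G Cmaj7 Gm7b5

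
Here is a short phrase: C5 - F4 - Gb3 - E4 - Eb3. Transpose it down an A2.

Bbb4 Ebb4 Fbb3 Db4 Dbb3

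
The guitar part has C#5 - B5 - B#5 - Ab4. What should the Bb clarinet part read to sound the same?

D#4 C#5 C##5 Bb3

First find concert pitch: the guitar sounds a perfect octave below written, so C#5 B5 B#5 Ab4 sounds C#4 B4 B#4 Ab3.
Then write for Bb clarinet: it sounds a major second below written, so the part must be a major second above concert.
C#4 → D#4
B4 → C#5
B#4 → C##5
Ab3 → Bb3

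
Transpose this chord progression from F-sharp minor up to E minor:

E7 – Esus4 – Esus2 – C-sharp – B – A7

D7 Dsus4 Dsus2 B A G7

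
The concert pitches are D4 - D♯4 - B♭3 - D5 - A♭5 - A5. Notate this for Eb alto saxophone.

The Eb alto saxophone sounds a major sixth below written, so the written part must be a major sixth above concert — transpose each note up.
D4 -> B4
D#4 -> B#4
Bb3 -> G4
D5 -> B5
Ab5 -> F6
A5 -> F#6

B4 B#4 G4 B5 F6 F#6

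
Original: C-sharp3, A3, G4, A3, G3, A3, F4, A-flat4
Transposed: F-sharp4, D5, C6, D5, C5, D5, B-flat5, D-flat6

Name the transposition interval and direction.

up a perfect eleventh

From C#3 to F#4 is 11 letter names — an eleventh of some quality.
C#3 to F#4 is 17 semitones, which makes it a perfect eleventh; the second version is higher, so the direction is up.
Checking another pair — Ab4 → Db6 — gives the same interval.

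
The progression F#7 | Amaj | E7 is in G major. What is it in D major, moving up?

C#7 Emaj B7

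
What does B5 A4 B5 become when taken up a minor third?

D6 C5 D6

B5 -> D6
A4 -> C5
B5 -> D6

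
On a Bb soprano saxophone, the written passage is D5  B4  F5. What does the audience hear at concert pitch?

The Bb soprano saxophone sounds a major second below written, so transpose each written note down a major second.
D5 becomes C5
B4 becomes A4
F5 becomes Eb5

C5 A4 Eb5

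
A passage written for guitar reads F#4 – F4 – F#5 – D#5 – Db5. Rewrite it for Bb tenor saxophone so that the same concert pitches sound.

First find concert pitch: the guitar sounds a perfect octave below written, so F#4 F4 F#5 D#5 Db5 sounds F#3 F3 F#4 D#4 Db4.
Then write for Bb tenor saxophone: it sounds a major ninth below written, so the part must be a major ninth above concert.
F#3 → G#4
F3 → G4
F#4 → G#5
D#4 → E#5
Db4 → Eb5

G#4 G4 G#5 E#5 Eb5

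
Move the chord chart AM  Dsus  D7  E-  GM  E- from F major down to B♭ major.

DM Gsus G7 A- CM A-

F major down to B♭ major is a perfect fifth; each chord root moves by that interval while the quality stays the same.
AM: root A down a perfect fifth → D, giving DM.
Dsus: root D down a perfect fifth → G, giving Gsus.
D7: root D down a perfect fifth → G, giving G7.
E-: root E down a perfect fifth → A, giving A-.
GM: root G down a perfect fifth → C, giving CM.
E-: root E down a perfect fifth → A, giving A-.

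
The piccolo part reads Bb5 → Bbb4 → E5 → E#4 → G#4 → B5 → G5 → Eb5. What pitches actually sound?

Bb6 Bbb5 E6 E#5 G#5 B6 G6 Eb6

The piccolo sounds a perfect octave above written, so transpose each written note up a perfect octave.
Bb5 gives Bb6
Bbb4 gives Bbb5
E5 gives E6
E#4 gives E#5
G#4 gives G#5
B5 gives B6
G5 gives G6
Eb5 gives Eb6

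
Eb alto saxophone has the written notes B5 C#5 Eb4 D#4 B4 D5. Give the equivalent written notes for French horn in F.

A5 B4 Db4 C#4 A4 C5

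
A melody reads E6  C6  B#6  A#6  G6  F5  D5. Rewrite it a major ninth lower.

E6 → D5
C6 → Bb4
B#6 → A#5
A#6 → G#5
G6 → F5
F5 → Eb4
D5 → C4

D5 Bb4 A#5 G#5 F5 Eb4 C4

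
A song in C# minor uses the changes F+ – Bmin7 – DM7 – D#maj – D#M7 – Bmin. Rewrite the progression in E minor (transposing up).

Ab+ Dmin7 FM7 F#maj F#M7 Dmin

C# minor up to E minor is a minor third; each chord root moves by that interval while the quality stays the same.
F+: root F up a minor third → Ab, giving Ab+.
Bmin7: root B up a minor third → D, giving Dmin7.
DM7: root D up a minor third → F, giving FM7.
D#maj: root D# up a minor third → F#, giving F#maj.
D#M7: root D# up a minor third → F#, giving F#M7.
Bmin: root B up a minor third → D, giving Dmin.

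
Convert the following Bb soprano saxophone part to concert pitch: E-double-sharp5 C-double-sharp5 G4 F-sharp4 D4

D##5 B#4 F4 E4 C4

The Bb soprano saxophone sounds a major second below written, so transpose each written note down a major second.
E##5 -> D##5
C##5 -> B#4
G4 -> F4
F#4 -> E4
D4 -> C4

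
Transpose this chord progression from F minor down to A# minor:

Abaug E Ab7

F minor down to A# minor is a diminished sixth; each chord root moves by that interval while the quality stays the same.
Abaug: root Ab down a diminished sixth → C#, giving C#aug.
E: root E down a diminished sixth → G##, giving G##.
Ab7: root Ab down a diminished sixth → C#, giving C#7.

C#aug G## C#7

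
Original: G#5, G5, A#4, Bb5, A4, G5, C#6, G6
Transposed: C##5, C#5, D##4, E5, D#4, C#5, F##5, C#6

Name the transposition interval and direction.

Take the first pair: G#5 → C##5. G to C spans 5 letter names, so the interval is some kind of fifth.
C##5 to G#5 is 6 semitones, which makes it a diminished fifth; the second version is lower, so the direction is down.
Checking another pair — G6 → C#6 — gives the same interval.

down a diminished fifth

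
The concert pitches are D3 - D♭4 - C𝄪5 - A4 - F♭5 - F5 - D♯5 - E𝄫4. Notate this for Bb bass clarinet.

The Bb bass clarinet sounds a major ninth below written, so the written part must be a major ninth above concert — transpose each note up.
D3 becomes E4
Db4 becomes Eb5
C##5 becomes D##6
A4 becomes B5
Fb5 becomes Gb6
F5 becomes G6
D#5 becomes E#6
Ebb4 becomes Fb5

E4 Eb5 D##6 B5 Gb6 G6 E#6 Fb5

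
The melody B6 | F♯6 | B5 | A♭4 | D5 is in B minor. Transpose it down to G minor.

G6 D6 G5 Fb4 Bb4

B minor to G minor down is a major third, so every note moves down by that interval.
B6 becomes G6
F#6 becomes D6
B5 becomes G5
Ab4 becomes Fb4
D5 becomes Bb4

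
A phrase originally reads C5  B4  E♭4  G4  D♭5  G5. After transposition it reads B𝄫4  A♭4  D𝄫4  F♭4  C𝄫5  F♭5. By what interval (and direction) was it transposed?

down an augmented second

From C5 to Bbb4 is 2 letter names — a second of some quality.
Bbb4 to C5 is 3 semitones, which makes it an augmented second; the second version is lower, so the direction is down.
Checking another pair — G5 → Fb5 — gives the same interval.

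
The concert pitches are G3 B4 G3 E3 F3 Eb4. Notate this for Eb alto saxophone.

E4 G#5 E4 C#4 D4 C5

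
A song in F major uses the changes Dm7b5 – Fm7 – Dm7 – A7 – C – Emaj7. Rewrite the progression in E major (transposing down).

C#m7b5 Em7 C#m7 G#7 B D#maj7

F major down to E major is a minor second; each chord root moves by that interval while the quality stays the same.
Dm7b5: root D down a minor second → C#, giving C#m7b5.
Fm7: root F down a minor second → E, giving Em7.
Dm7: root D down a minor second → C#, giving C#m7.
A7: root A down a minor second → G#, giving G#7.
C: root C down a minor second → B, giving B.
Emaj7: root E down a minor second → D#, giving D#maj7.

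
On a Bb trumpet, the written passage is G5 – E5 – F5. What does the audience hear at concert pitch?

Written C4 on the Bb trumpet sounds as Bb3, a major second lower; apply that shift to every note.
G5 -> F5
E5 -> D5
F5 -> Eb5

F5 D5 Eb5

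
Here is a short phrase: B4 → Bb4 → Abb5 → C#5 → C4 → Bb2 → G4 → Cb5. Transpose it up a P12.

F#6 F6 Ebb7 G#6 G5 F4 D6 Gb6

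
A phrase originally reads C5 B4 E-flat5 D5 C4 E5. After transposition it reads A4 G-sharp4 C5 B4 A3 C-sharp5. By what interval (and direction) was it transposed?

down a minor third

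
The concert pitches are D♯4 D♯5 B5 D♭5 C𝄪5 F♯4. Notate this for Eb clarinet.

B#3 B#4 G#5 Bb4 A##4 D#4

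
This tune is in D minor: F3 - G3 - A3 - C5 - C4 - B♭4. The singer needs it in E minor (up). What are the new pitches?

G3 A3 B3 D5 D4 C5

From D up to E is a major second; apply that to each pitch.
F3 -> G3
G3 -> A3
A3 -> B3
C5 -> D5
C4 -> D4
Bb4 -> C5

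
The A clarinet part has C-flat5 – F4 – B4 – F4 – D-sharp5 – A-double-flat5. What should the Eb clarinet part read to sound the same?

First find concert pitch: the A clarinet sounds a minor third below written, so C-flat5 F4 B4 F4 D-sharp5 A-double-flat5 sounds Ab4 D4 G#4 D4 B#4 Fb5.
Then write for Eb clarinet: it sounds a minor third above written, so the part must be a minor third below concert.
Ab4 → F4
D4 → B3
G#4 → E#4
D4 → B3
B#4 → G##4
Fb5 → Db5

F4 B3 E#4 B3 G##4 Db5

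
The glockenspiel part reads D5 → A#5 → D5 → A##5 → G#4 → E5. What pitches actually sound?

Written C4 on the glockenspiel sounds as C6, a perfect fifteenth higher; apply that shift to every note.
D5 to D7
A#5 to A#7
D5 to D7
A##5 to A##7
G#4 to G#6
E5 to E7

D7 A#7 D7 A##7 G#6 E7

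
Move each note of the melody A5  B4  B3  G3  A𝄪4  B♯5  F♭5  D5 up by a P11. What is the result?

D7 E6 E5 C5 D##6 E#7 Bbb6 G6

A5: an eleventh up reaches D, and 17 semitones makes it D7.
B4 up a perfect eleventh is E6.
B3: an eleventh up reaches E, and 17 semitones makes it E5.
G3: an eleventh up reaches C, and 17 semitones makes it C5.
A perfect eleventh up from A##4 gives D##6.
B#5 up a perfect eleventh is E#7.
Fb5 up a perfect eleventh is Bbb6.
D5 up a perfect eleventh is G6.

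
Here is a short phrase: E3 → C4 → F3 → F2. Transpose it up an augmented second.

F##3 D#4 G#3 G#2

E3: a second up reaches F, and 3 semitones makes it F##3.
C4: a second up reaches D, and 3 semitones makes it D#4.
F3 up an augmented second is G#3.
An augmented second up from F2 gives G#2.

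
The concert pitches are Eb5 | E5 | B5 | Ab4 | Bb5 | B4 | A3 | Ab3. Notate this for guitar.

Eb6 E6 B6 Ab5 Bb6 B5 A4 Ab4

The guitar sounds a perfect octave below written, so the written part must be a perfect octave above concert — transpose each note up.
Eb5 becomes Eb6
E5 becomes E6
B5 becomes B6
Ab4 becomes Ab5
Bb5 becomes Bb6
B4 becomes B5
A3 becomes A4
Ab3 becomes Ab4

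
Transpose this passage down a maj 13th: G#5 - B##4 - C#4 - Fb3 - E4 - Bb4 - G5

B3 D##3 E2 Abb1 G2 Db3 Bb3

G#5 becomes B3
B##4 becomes D##3
C#4 becomes E2
Fb3 becomes Abb1
E4 becomes G2
Bb4 becomes Db3
G5 becomes Bb3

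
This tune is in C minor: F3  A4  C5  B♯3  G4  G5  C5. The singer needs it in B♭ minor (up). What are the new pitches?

C minor to B♭ minor up is a minor seventh, so every note moves up by that interval.
F3 → Eb4
A4 → G5
C5 → Bb5
B#3 → A#4
G4 → F5
G5 → F6
C5 → Bb5

Eb4 G5 Bb5 A#4 F5 F6 Bb5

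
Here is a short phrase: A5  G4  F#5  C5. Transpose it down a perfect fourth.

E5 D4 C#5 G4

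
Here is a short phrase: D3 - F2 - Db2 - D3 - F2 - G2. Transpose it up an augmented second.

E#3 G#2 E2 E#3 G#2 A#2

D3 to E#3
F2 to G#2
Db2 to E2
D3 to E#3
F2 to G#2
G2 to A#2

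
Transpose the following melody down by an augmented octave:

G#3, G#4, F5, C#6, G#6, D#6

An augmented octave down from G#3 gives G2.
An augmented octave down from G#4 gives G3.
F5: an octave down reaches F, and 13 semitones makes it Fb4.
An augmented octave down from C#6 gives C5.
G#6 down an augmented octave is G5.
D#6 down an augmented octave is D5.

G2 G3 Fb4 C5 G5 D5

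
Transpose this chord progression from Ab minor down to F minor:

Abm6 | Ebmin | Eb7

Fm6 Cmin C7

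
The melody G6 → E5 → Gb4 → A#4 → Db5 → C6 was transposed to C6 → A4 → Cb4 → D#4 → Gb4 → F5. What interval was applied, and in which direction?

down a perfect fifth

From G6 to C6 is 5 letter names — a fifth of some quality.
C6 to G6 is 7 semitones, which makes it a perfect fifth; the second version is lower, so the direction is down.
Checking another pair — C6 → F5 — gives the same interval.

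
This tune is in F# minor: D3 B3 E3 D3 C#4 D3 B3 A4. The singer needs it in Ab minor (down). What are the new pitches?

F# minor to Ab minor down is an augmented sixth, so every note moves down by that interval.
D3 gives Fb2
B3 gives Db3
E3 gives Gb2
D3 gives Fb2
C#4 gives Eb3
D3 gives Fb2
B3 gives Db3
A4 gives Cb4

Fb2 Db3 Gb2 Fb2 Eb3 Fb2 Db3 Cb4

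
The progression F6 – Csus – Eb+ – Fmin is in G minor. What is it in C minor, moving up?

Bb6 Fsus Ab+ Bbmin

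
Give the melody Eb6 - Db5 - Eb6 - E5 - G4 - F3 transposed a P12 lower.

Ab4 Gb3 Ab4 A3 C3 Bb1

Eb6 becomes Ab4
Db5 becomes Gb3
Eb6 becomes Ab4
E5 becomes A3
G4 becomes C3
F3 becomes Bb1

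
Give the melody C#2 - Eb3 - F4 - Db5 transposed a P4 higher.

F#2 Ab3 Bb4 Gb5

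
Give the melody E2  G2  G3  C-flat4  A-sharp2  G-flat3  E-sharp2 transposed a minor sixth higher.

C3 Eb3 Eb4 Abb4 F#3 Ebb4 C#3

E2 to C3
G2 to Eb3
G3 to Eb4
Cb4 to Abb4
A#2 to F#3
Gb3 to Ebb4
E#2 to C#3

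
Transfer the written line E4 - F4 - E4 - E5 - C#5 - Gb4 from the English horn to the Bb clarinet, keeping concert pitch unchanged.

First find concert pitch: the English horn sounds a perfect fifth below written, so E4 F4 E4 E5 C#5 Gb4 sounds A3 Bb3 A3 A4 F#4 Cb4.
Then write for Bb clarinet: it sounds a major second below written, so the part must be a major second above concert.
A3 → B3
Bb3 → C4
A3 → B3
A4 → B4
F#4 → G#4
Cb4 → Db4

B3 C4 B3 B4 G#4 Db4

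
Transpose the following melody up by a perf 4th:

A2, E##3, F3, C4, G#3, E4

D3 A##3 Bb3 F4 C#4 A4

A perfect fourth up from A2 gives D3.
E##3: a fourth up reaches A, and 5 semitones makes it A##3.
F3: a fourth up reaches B, and 5 semitones makes it Bb3.
C4 up a perfect fourth is F4.
G#3: a fourth up reaches C, and 5 semitones makes it C#4.
E4 up a perfect fourth is A4.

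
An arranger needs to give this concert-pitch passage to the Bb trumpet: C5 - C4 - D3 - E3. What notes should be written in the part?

D5 D4 E3 F#3

The Bb trumpet sounds a major second below written, so the written part must be a major second above concert — transpose each note up.
C5 becomes D5
C4 becomes D4
D3 becomes E3
E3 becomes F#3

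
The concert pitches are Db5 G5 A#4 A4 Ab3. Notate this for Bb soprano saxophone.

Eb5 A5 B#4 B4 Bb3

The Bb soprano saxophone sounds a major second below written, so the written part must be a major second above concert — transpose each note up.
Db5 becomes Eb5
G5 becomes A5
A#4 becomes B#4
A4 becomes B4
Ab3 becomes Bb3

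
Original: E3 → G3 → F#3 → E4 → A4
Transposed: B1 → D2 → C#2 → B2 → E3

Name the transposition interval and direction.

down a perfect eleventh

From E3 to B1 is 11 letter names — an eleventh of some quality.
B1 to E3 is 17 semitones, which makes it a perfect eleventh; the second version is lower, so the direction is down.
Checking another pair — A4 → E3 — gives the same interval.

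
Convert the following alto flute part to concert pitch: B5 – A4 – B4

F#5 E4 F#4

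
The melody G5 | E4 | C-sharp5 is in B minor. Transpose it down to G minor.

Eb5 C4 A4

From B down to G is a major third; apply that to each pitch.
G5 -> Eb5
E4 -> C4
C#5 -> A4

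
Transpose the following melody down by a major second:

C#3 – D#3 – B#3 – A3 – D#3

C#3 → B2
D#3 → C#3
B#3 → A#3
A3 → G3
D#3 → C#3

B2 C#3 A#3 G3 C#3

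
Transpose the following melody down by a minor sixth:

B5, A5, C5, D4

D#5 C#5 E4 F#3

B5 -> D#5
A5 -> C#5
C5 -> E4
D4 -> F#3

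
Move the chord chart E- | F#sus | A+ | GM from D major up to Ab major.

Bb- Csus Eb+ DbM

D major up to Ab major is a diminished fifth; each chord root moves by that interval while the quality stays the same.
E-: root E up a diminished fifth → Bb, giving Bb-.
F#sus: root F# up a diminished fifth → C, giving Csus.
A+: root A up a diminished fifth → Eb, giving Eb+.
GM: root G up a diminished fifth → Db, giving DbM.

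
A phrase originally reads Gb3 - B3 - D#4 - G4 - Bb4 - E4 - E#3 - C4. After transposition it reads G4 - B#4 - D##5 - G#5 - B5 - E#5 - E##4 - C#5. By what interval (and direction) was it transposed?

up an augmented octave

From Gb3 to G4 is 8 letter names — an octave of some quality.
Gb3 to G4 is 13 semitones, which makes it an augmented octave; the second version is higher, so the direction is up.
Checking another pair — C4 → C#5 — gives the same interval.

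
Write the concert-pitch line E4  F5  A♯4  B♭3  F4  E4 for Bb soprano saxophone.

F#4 G5 B#4 C4 G4 F#4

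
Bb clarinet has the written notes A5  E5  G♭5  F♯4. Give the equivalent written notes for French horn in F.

First find concert pitch: the Bb clarinet sounds a major second below written, so A5 E5 G♭5 F♯4 sounds G5 D5 Fb5 E4.
Then write for French horn in F: it sounds a perfect fifth below written, so the part must be a perfect fifth above concert.
G5 → D6
D5 → A5
Fb5 → Cb6
E4 → B4

D6 A5 Cb6 B4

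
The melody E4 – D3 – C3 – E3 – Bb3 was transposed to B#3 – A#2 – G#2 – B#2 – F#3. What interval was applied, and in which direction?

down a diminished fourth

From E4 to B#3 is 4 letter names — a fourth of some quality.
B#3 to E4 is 4 semitones, which makes it a diminished fourth; the second version is lower, so the direction is down.
Checking another pair — Bb3 → F#3 — gives the same interval.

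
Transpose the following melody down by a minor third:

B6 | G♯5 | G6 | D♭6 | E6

B6: a third down reaches G, and 3 semitones makes it G#6.
G#5: a third down reaches E, and 3 semitones makes it E#5.
G6 down a minor third is E6.
Db6 down a minor third is Bb5.
E6: a third down reaches C, and 3 semitones makes it C#6.

G#6 E#5 E6 Bb5 C#6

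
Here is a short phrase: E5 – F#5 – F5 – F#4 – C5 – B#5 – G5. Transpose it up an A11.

E5: an eleventh up reaches A, and 18 semitones makes it A#6.
An augmented eleventh up from F#5 gives B#6.
F5 up an augmented eleventh is B6.
F#4: an eleventh up reaches B, and 18 semitones makes it B#5.
C5 up an augmented eleventh is F#6.
An augmented eleventh up from B#5 gives E##7.
G5 up an augmented eleventh is C#7.

A#6 B#6 B6 B#5 F#6 E##7 C#7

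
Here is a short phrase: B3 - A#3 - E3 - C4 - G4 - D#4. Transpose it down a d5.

B3 gives E#3
A#3 gives D##3
E3 gives A#2
C4 gives F#3
G4 gives C#4
D#4 gives G##3

E#3 D##3 A#2 F#3 C#4 G##3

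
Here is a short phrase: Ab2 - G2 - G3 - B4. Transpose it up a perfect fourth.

Db3 C3 C4 E5

Ab2 -> Db3
G2 -> C3
G3 -> C4
B4 -> E5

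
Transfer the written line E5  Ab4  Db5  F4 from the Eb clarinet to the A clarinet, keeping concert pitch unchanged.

Bb5 Ebb5 Abb5 Cb5

First find concert pitch: the Eb clarinet sounds a minor third above written, so E5 Ab4 Db5 F4 sounds G5 Cb5 Fb5 Ab4.
Then write for A clarinet: it sounds a minor third below written, so the part must be a minor third above concert.
G5 → Bb5
Cb5 → Ebb5
Fb5 → Abb5
Ab4 → Cb5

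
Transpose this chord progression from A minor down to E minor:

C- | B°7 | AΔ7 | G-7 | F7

G- F#°7 EΔ7 D-7 C7

A minor down to E minor is a perfect fourth; each chord root moves by that interval while the quality stays the same.
C-: root C down a perfect fourth → G, giving G-.
B°7: root B down a perfect fourth → F#, giving F#°7.
AΔ7: root A down a perfect fourth → E, giving EΔ7.
G-7: root G down a perfect fourth → D, giving D-7.
F7: root F down a perfect fourth → C, giving C7.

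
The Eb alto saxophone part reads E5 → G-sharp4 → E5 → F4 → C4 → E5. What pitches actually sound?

G4 B3 G4 Ab3 Eb3 G4

The Eb alto saxophone sounds a major sixth below written, so transpose each written note down a major sixth.
E5 to G4
G#4 to B3
E5 to G4
F4 to Ab3
C4 to Eb3
E5 to G4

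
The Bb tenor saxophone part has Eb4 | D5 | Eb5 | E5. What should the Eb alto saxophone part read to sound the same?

Bb3 A4 Bb4 B4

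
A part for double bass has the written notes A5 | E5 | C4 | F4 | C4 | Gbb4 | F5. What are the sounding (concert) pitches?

The double bass sounds a perfect octave below written, so transpose each written note down a perfect octave.
A5 becomes A4
E5 becomes E4
C4 becomes C3
F4 becomes F3
C4 becomes C3
Gbb4 becomes Gbb3
F5 becomes F4

A4 E4 C3 F3 C3 Gbb3 F4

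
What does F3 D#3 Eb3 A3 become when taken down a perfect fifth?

A perfect fifth down from F3 gives Bb2.
D#3 down a perfect fifth is G#2.
A perfect fifth down from Eb3 gives Ab2.
A3: a fifth down reaches D, and 7 semitones makes it D3.

Bb2 G#2 Ab2 D3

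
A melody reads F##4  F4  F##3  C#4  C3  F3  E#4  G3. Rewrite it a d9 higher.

G5 Gbb5 G4 Db5 Dbb4 Gbb4 F5 Abb4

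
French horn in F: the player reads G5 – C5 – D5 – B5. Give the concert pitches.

The French horn in F sounds a perfect fifth below written, so transpose each written note down a perfect fifth.
G5 becomes C5
C5 becomes F4
D5 becomes G4
B5 becomes E5

C5 F4 G4 E5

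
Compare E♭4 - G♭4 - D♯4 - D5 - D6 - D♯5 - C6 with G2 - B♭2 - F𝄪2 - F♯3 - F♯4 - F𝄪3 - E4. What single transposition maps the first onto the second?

Take the first pair: Eb4 → G2. E to G spans 13 letter names, so the interval is some kind of thirteenth.
G2 to Eb4 is 20 semitones, which makes it a minor thirteenth; the second version is lower, so the direction is down.
Checking another pair — C6 → E4 — gives the same interval.

down a minor thirteenth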